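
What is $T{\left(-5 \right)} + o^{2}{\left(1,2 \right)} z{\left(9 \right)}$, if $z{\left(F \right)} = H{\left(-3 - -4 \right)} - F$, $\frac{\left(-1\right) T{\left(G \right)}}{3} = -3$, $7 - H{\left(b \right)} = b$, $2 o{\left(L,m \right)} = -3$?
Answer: $\frac{9}{4} \approx 2.25$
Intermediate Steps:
$o{\left(L,m \right)} = - \frac{3}{2}$ ($o{\left(L,m \right)} = \frac{1}{2} \left(-3\right) = - \frac{3}{2}$)
$H{\left(b \right)} = 7 - b$
$T{\left(G \right)} = 9$ ($T{\left(G \right)} = \left(-3\right) \left(-3\right) = 9$)
$z{\left(F \right)} = 6 - F$ ($z{\left(F \right)} = \left(7 - \left(-3 - -4\right)\right) - F = \left(7 - \left(-3 + 4\right)\right) - F = \left(7 - 1\right) - F = 6 - F$)
$T{\left(-5 \right)} + o^{2}{\left(1,2 \right)} z{\left(9 \right)} = 9 + \left(- \frac{3}{2}\right)^{2} \left(6 - 9\right) = 9 + \frac{9 \left(6 - 9\right)}{4} = 9 + \frac{9}{4} \left(-3\right) = 9 - \frac{27}{4} = \frac{9}{4}$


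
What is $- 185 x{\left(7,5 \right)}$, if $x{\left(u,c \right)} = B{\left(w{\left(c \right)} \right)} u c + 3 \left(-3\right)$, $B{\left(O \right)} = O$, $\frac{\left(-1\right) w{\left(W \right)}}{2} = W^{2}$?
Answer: $325415$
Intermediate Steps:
$w{\left(W \right)} = - 2 W^{2}$
$x{\left(u,c \right)} = -9 - 2 u c^{3}$ ($x{\left(u,c \right)} = - 2 c^{2} u c + 3 \left(-3\right) = - 2 u c^{2} c - 9 = - 2 u c^{3} - 9 = -9 - 2 u c^{3}$)
$- 185 x{\left(7,5 \right)} = - 185 \left(-9 - 14 \cdot 5^{3}\right) = - 185 \left(-9 - 14 \cdot 125\right) = - 185 \left(-9 - 1750\right) = \left(-185\right) \left(-1759\right) = 325415$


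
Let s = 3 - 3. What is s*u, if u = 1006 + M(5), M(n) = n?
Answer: 0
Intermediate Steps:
s = 0
u = 1011 (u = 1006 + 5 = 1011)
s*u = 0*1011 = 0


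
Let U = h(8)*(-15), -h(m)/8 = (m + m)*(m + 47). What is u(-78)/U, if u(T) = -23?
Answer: -23/105600 ≈ -0.00021780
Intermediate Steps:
h(m) = -16*m*(47 + m) (h(m) = -8*(m + m)*(m + 47) = -8*2*m*(47 + m) = -16*m*(47 + m))
U = 105600 (U = -16*8*(47 + 8)*(-15) = -16*8*55*(-15) = -7040*(-15) = 105600)
u(-78)/U = -23/105600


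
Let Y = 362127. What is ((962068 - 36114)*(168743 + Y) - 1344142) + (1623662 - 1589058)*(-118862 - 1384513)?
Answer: 439537067338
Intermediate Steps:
((962068 - 36114)*(168743 + Y) - 1344142) + (1623662 - 1589058)*(-118862 - 1384513) = ((962068 - 36114)*(168743 + 362127) - 1344142) + (1623662 - 1589058)*(-118862 - 1384513) = (925954*530870 - 1344142) + 34604*(-1503375) = (491561199980 - 1344142) - 52022788500 = 491559855838 - 52022788500 = 439537067338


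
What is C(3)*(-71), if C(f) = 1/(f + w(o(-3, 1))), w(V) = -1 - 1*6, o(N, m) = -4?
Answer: 71/4 ≈ 17.750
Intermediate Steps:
w(V) = -7 (w(V) = -1 - 6 = -7)
C(f) = 1/(-7 + f) (C(f) = 1/(f - 7) = 1/(-7 + f))
C(3)*(-71) = -71/(-7 + 3) = -71/(-4) = -1/4*(-71) = 71/4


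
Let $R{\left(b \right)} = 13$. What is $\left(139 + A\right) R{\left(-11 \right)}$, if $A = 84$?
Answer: $2899$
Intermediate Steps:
$\left(139 + A\right) R{\left(-11 \right)} = \left(139 + 84\right) 13 = 223 \cdot 13 = 2899$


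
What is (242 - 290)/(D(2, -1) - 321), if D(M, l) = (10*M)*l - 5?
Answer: 24/173 ≈ 0.13873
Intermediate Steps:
D(M, l) = -5 + 10*M*l (D(M, l) = 10*M*l - 5 = -5 + 10*M*l)
(242 - 290)/(D(2, -1) - 321) = (242 - 290)/((-5 + 10*2*(-1)) - 321) = -48/((-5 - 20) - 321) = -48/(-25 - 321) = -48/(-346) = -48*(-1/346) = 24/173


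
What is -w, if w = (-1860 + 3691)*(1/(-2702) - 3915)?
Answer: 19368924061/2702 ≈ 7.1684e+6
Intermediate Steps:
w = -19368924061/2702 (w = 1831*(-1/2702 - 3915) = 1831*(-10578331/2702) = -19368924061/2702 ≈ -7.1684e+6)
-w = -1*(-19368924061/2702) = 19368924061/2702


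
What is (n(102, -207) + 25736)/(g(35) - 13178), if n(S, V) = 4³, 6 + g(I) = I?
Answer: -8600/4383 ≈ -1.9621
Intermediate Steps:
g(I) = -6 + I
n(S, V) = 64
(n(102, -207) + 25736)/(g(35) - 13178) = (64 + 25736)/((-6 + 35) - 13178) = 25800/(29 - 13178) = 25800/(-13149) = 25800*(-1/13149) = -8600/4383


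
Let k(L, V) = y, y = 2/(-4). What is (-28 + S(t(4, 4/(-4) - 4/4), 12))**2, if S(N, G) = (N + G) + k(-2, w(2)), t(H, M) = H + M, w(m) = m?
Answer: 841/4 ≈ 210.25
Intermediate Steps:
y = -1/2 (y = 2*(-1/4) = -1/2 ≈ -0.50000)
k(L, V) = -1/2
S(N, G) = -1/2 + G + N (S(N, G) = (N + G) - 1/2 = (G + N) - 1/2 = -1/2 + G + N)
(-28 + S(t(4, 4/(-4) - 4/4), 12))**2 = (-28 + (-1/2 + 12 + (4 + (4/(-4) - 4/4))))**2 = (-28 + (-1/2 + 12 + (4 + (4*(-1/4) - 4*1/4))))**2 = (-28 + (-1/2 + 12 + (4 + (-1 - 1))))**2 = (-28 + (-1/2 + 12 + (4 - 2)))**2 = (-28 + (-1/2 + 12 + 2))**2 = (-28 + 27/2)**2 = (-29/2)**2 = 841/4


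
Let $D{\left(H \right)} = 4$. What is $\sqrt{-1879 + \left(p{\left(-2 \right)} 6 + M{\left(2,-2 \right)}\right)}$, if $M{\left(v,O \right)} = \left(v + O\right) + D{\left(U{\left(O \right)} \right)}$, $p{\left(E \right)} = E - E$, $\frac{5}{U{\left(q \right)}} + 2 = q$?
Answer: $25 i \sqrt{3} \approx 43.301 i$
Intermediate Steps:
$U{\left(q \right)} = \frac{5}{-2 + q}$
$p{\left(E \right)} = 0$
$M{\left(v,O \right)} = 4 + O + v$ ($M{\left(v,O \right)} = \left(v + O\right) + 4 = \left(O + v\right) + 4 = 4 + O + v$)
$\sqrt{-1879 + \left(p{\left(-2 \right)} 6 + M{\left(2,-2 \right)}\right)} = \sqrt{-1879 + \left(0 \cdot 6 + \left(4 - 2 + 2\right)\right)} = \sqrt{-1879 + \left(0 + 4\right)} = \sqrt{-1879 + 4} = \sqrt{-1875} = 25 i \sqrt{3}$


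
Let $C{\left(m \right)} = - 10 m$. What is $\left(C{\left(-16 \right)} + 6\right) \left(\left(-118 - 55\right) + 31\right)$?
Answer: $-23572$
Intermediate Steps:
$\left(C{\left(-16 \right)} + 6\right) \left(\left(-118 - 55\right) + 31\right) = \left(\left(-10\right) \left(-16\right) + 6\right) \left(\left(-118 - 55\right) + 31\right) = \left(160 + 6\right) \left(\left(-118 - 55\right) + 31\right) = 166 \left(-173 + 31\right) = 166 \left(-142\right) = -23572$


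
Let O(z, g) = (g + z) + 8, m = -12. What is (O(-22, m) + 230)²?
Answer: 41616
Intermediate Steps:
O(z, g) = 8 + g + z
(O(-22, m) + 230)² = ((8 - 12 - 22) + 230)² = (-26 + 230)² = 204² = 41616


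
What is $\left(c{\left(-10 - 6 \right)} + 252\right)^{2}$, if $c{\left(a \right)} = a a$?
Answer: $258064$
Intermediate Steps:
$c{\left(a \right)} = a^{2}$
$\left(c{\left(-10 - 6 \right)} + 252\right)^{2} = \left(\left(-10 - 6\right)^{2} + 252\right)^{2} = \left(\left(-16\right)^{2} + 252\right)^{2} = \left(256 + 252\right)^{2} = 508^{2} = 258064$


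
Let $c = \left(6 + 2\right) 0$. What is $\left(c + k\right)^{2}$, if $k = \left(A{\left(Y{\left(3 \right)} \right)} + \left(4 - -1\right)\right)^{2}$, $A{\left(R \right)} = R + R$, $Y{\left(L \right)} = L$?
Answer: $14641$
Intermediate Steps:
$A{\left(R \right)} = 2 R$
$k = 121$ ($k = \left(2 \cdot 3 + \left(4 - -1\right)\right)^{2} = \left(6 + \left(4 + 1\right)\right)^{2} = \left(6 + 5\right)^{2} = 11^{2} = 121$)
$c = 0$ ($c = 8 \cdot 0 = 0$)
$\left(c + k\right)^{2} = \left(0 + 121\right)^{2} = 121^{2} = 14641$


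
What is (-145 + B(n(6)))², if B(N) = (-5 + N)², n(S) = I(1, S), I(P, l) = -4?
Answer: 4096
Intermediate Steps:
n(S) = -4
(-145 + B(n(6)))² = (-145 + (-5 - 4)²)² = (-145 + (-9)²)² = (-145 + 81)² = (-64)² = 4096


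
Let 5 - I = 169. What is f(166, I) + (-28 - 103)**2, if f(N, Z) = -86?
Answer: 17075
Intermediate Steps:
I = -164 (I = 5 - 1*169 = 5 - 169 = -164)
f(166, I) + (-28 - 103)**2 = -86 + (-28 - 103)**2 = -86 + (-131)**2 = -86 + 17161 = 17075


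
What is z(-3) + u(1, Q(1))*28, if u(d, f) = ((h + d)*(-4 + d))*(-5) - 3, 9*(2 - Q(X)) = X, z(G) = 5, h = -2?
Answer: -499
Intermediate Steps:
Q(X) = 2 - X/9
u(d, f) = -3 - 5*(-4 + d)*(-2 + d) (u(d, f) = ((-2 + d)*(-4 + d))*(-5) - 3 = ((-4 + d)*(-2 + d))*(-5) - 3 = -5*(-4 + d)*(-2 + d) - 3 = -3 - 5*(-4 + d)*(-2 + d))
z(-3) + u(1, Q(1))*28 = 5 + (-43 - 5*1² + 30*1)*28 = 5 + (-43 - 5*1 + 30)*28 = 5 + (-43 - 5 + 30)*28 = 5 - 18*28 = 5 - 504 = -499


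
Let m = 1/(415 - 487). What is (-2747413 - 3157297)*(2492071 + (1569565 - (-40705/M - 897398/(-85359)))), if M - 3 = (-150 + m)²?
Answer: -6455532320796706955997140/269174191971 ≈ -2.3983e+13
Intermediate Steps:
m = -1/72 (m = 1/(-72) = -1/72 ≈ -0.013889)
M = 116677153/5184 (M = 3 + (-150 - 1/72)² = 3 + (-10801/72)² = 3 + 116661601/5184 = 116677153/5184 ≈ 22507.)
(-2747413 - 3157297)*(2492071 + (1569565 - (-40705/M - 897398/(-85359)))) = (-2747413 - 3157297)*(2492071 + (1569565 - (-40705/116677153/5184 - 897398/(-85359)))) = -5904710*(2492071 + (1569565 - (-40705*5184/116677153 - 897398*(-1/85359)))) = -5904710*(2492071 + (1569565 - (-211014720/116677153 + 24254/2307))) = -5904710*(2492071 + (1569565 - 1*2343076709822/269174191971)) = -5904710*(2492071 + (1569565 - 2343076709822/269174191971)) = -5904710*(2492071 + 422484047544252793/269174191971) = -5904710*1093285245303614734/269174191971 = -6455532320796706955997140/269174191971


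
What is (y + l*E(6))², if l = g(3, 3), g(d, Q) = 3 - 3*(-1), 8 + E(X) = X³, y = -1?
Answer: 1555009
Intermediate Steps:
E(X) = -8 + X³
g(d, Q) = 6 (g(d, Q) = 3 + 3 = 6)
l = 6
(y + l*E(6))² = (-1 + 6*(-8 + 6³))² = (-1 + 6*(-8 + 216))² = (-1 + 6*208)² = (-1 + 1248)² = 1247² = 1555009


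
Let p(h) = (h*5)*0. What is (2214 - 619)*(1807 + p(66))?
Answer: 2882165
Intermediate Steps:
p(h) = 0 (p(h) = (5*h)*0 = 0)
(2214 - 619)*(1807 + p(66)) = (2214 - 619)*(1807 + 0) = 1595*1807 = 2882165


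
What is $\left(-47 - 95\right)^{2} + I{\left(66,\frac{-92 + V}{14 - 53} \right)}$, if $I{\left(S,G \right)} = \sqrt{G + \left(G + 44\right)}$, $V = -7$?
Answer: $20164 + \frac{\sqrt{8294}}{13} \approx 20171.0$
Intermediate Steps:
$I{\left(S,G \right)} = \sqrt{44 + 2 G}$ ($I{\left(S,G \right)} = \sqrt{G + \left(44 + G\right)} = \sqrt{44 + 2 G}$)
$\left(-47 - 95\right)^{2} + I{\left(66,\frac{-92 + V}{14 - 53} \right)} = \left(-47 - 95\right)^{2} + \sqrt{44 + 2 \frac{-92 - 7}{14 - 53}} = \left(-142\right)^{2} + \sqrt{44 + 2 \left(- \frac{99}{-39}\right)} = 20164 + \sqrt{44 + 2 \left(\left(-99\right) \left(- \frac{1}{39}\right)\right)} = 20164 + \sqrt{44 + 2 \cdot \frac{33}{13}} = 20164 + \sqrt{44 + \frac{66}{13}} = 20164 + \sqrt{\frac{638}{13}} = 20164 + \frac{\sqrt{8294}}{13}$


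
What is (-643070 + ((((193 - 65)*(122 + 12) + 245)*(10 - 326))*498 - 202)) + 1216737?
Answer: -2737157631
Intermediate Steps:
(-643070 + ((((193 - 65)*(122 + 12) + 245)*(10 - 326))*498 - 202)) + 1216737 = (-643070 + (((128*134 + 245)*(-316))*498 - 202)) + 1216737 = (-643070 + (((17152 + 245)*(-316))*498 - 202)) + 1216737 = (-643070 + ((17397*(-316))*498 - 202)) + 1216737 = (-643070 + (-5497452*498 - 202)) + 1216737 = (-643070 + (-2737731096 - 202)) + 1216737 = (-643070 - 2737731298) + 1216737 = -2738374368 + 1216737 = -2737157631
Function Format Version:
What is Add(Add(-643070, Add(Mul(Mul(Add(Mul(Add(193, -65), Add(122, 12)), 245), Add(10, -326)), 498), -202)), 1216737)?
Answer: -2737157631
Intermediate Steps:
Add(Add(-643070, Add(Mul(Mul(Add(Mul(Add(193, -65), Add(122, 12)), 245), Add(10, -326)), 498), -202)), 1216737) = Add(Add(-643070, Add(Mul(Mul(Add(Mul(128, 134), 245), -316), 498), -202)), 1216737) = Add(Add(-643070, Add(Mul(Mul(Add(17152, 245), -316), 498), -202)), 1216737) = Add(Add(-643070, Add(Mul(Mul(17397, -316), 498), -202)), 1216737) = Add(Add(-643070, Add(Mul(-5497452, 498), -202)), 1216737) = Add(Add(-643070, Add(-2737731096, -202)), 1216737) = Add(Add(-643070, -2737731298), 1216737) = Add(-2738374368, 1216737) = -2737157631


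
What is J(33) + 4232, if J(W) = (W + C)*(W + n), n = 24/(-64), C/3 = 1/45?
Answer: 26554/5 ≈ 5310.8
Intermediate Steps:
C = 1/15 (C = 3/45 = 3*(1/45) = 1/15 ≈ 0.066667)
n = -3/8 (n = 24*(-1/64) = -3/8 ≈ -0.37500)
J(W) = (-3/8 + W)*(1/15 + W) (J(W) = (W + 1/15)*(W - 3/8) = (1/15 + W)*(-3/8 + W) = (-3/8 + W)*(1/15 + W))
J(33) + 4232 = (-1/40 + 33² - 37/120*33) + 4232 = (-1/40 + 1089 - 407/40) + 4232 = 5394/5 + 4232 = 26554/5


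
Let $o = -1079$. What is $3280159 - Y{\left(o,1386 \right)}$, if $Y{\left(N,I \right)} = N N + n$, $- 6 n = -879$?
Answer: $\frac{4231543}{2} \approx 2.1158 \cdot 10^{6}$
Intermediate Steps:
$n = \frac{293}{2}$ ($n = \left(- \frac{1}{6}\right) \left(-879\right) = \frac{293}{2} \approx 146.5$)
$Y{\left(N,I \right)} = \frac{293}{2} + N^{2}$ ($Y{\left(N,I \right)} = N N + \frac{293}{2} = N^{2} + \frac{293}{2} = \frac{293}{2} + N^{2}$)
$3280159 - Y{\left(o,1386 \right)} = 3280159 - \left(\frac{293}{2} + \left(-1079\right)^{2}\right) = 3280159 - \left(\frac{293}{2} + 1164241\right) = 3280159 - \frac{2328775}{2} = \frac{4231543}{2}$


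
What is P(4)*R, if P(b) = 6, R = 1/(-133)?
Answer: -6/133 ≈ -0.045113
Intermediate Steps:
R = -1/133 ≈ -0.0075188
P(4)*R = 6*(-1/133) = -6/133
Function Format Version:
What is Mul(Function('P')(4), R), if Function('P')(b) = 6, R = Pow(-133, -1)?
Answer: Rational(-6, 133) ≈ -0.045113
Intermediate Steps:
R = Rational(-1, 133) ≈ -0.0075188
Mul(Function('P')(4), R) = Mul(6, Rational(-1, 133)) = Rational(-6, 133)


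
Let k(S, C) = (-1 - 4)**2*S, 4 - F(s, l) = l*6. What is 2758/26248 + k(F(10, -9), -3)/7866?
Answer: 14938507/51616692 ≈ 0.28941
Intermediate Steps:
F(s, l) = 4 - 6*l (F(s, l) = 4 - l*6 = 4 - 6*l)
k(S, C) = 25*S (k(S, C) = (-5)**2*S = 25*S)
2758/26248 + k(F(10, -9), -3)/7866 = 2758/26248 + (25*(4 - 6*(-9)))/7866 = 2758*(1/26248) + (25*(4 + 54))*(1/7866) = 1379/13124 + (25*58)*(1/7866) = 1379/13124 + 1450*(1/7866) = 1379/13124 + 725/3933 = 14938507/51616692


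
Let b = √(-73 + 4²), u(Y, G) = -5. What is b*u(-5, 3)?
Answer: -5*I*√57 ≈ -37.749*I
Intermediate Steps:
b = I*√57 (b = √(-73 + 16) = √(-57) = I*√57 ≈ 7.5498*I)
b*u(-5, 3) = (I*√57)*(-5) = -5*I*√57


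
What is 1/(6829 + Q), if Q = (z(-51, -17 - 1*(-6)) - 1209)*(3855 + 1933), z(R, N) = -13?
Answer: -1/7066107 ≈ -1.4152e-7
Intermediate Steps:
Q = -7072936 (Q = (-13 - 1209)*(3855 + 1933) = -1222*5788 = -7072936)
1/(6829 + Q) = 1/(6829 - 7072936) = 1/(-7066107) = -1/7066107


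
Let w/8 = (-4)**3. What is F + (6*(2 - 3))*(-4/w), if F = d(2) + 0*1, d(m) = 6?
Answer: 381/64 ≈ 5.9531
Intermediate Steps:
F = 6 (F = 6 + 0*1 = 6 + 0 = 6)
w = -512 (w = 8*(-4)**3 = 8*(-64) = -512)
F + (6*(2 - 3))*(-4/w) = 6 + (6*(2 - 3))*(-4/(-512)) = 6 + (6*(-1))*(-4*(-1/512)) = 6 - 6*1/128 = 6 - 3/64 = 381/64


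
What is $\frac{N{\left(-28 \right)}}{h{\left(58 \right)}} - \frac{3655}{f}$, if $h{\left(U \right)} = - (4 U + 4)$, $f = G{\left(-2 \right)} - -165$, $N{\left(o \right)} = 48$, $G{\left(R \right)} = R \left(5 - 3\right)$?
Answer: $- \frac{217577}{9499} \approx -22.905$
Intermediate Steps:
$G{\left(R \right)} = 2 R$ ($G{\left(R \right)} = R 2 = 2 R$)
$f = 161$ ($f = 2 \left(-2\right) - -165 = -4 + 165 = 161$)
$h{\left(U \right)} = -4 - 4 U$ ($h{\left(U \right)} = - (4 + 4 U) = -4 - 4 U$)
$\frac{N{\left(-28 \right)}}{h{\left(58 \right)}} - \frac{3655}{f} = \frac{48}{-4 - 232} - \frac{3655}{161} = \frac{48}{-236} - \frac{3655}{161} = 48 \left(- \frac{1}{236}\right) - \frac{3655}{161} = - \frac{12}{59} - \frac{3655}{161} = - \frac{217577}{9499}$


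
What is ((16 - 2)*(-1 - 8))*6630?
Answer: -835380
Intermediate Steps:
((16 - 2)*(-1 - 8))*6630 = (14*(-9))*6630 = -126*6630 = -835380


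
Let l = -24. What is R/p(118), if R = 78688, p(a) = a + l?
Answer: 39344/47 ≈ 837.11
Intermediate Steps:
p(a) = -24 + a (p(a) = a - 24 = -24 + a)
R/p(118) = 78688/(-24 + 118) = 78688/94 = 78688*(1/94) = 39344/47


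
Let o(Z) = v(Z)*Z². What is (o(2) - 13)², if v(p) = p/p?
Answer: 81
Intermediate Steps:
v(p) = 1
o(Z) = Z² (o(Z) = 1*Z² = Z²)
(o(2) - 13)² = (2² - 13)² = (4 - 13)² = (-9)² = 81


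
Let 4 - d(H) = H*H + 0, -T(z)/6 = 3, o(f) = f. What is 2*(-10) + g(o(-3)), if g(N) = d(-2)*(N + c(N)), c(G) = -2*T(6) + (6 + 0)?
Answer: -20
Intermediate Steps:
T(z) = -18 (T(z) = -6*3 = -18)
c(G) = 42 (c(G) = -2*(-18) + (6 + 0) = 36 + 6 = 42)
d(H) = 4 - H² (d(H) = 4 - (H*H + 0) = 4 - (H² + 0) = 4 - H²)
g(N) = 0 (g(N) = (4 - 1*(-2)²)*(N + 42) = (4 - 1*4)*(42 + N) = (4 - 4)*(42 + N) = 0*(42 + N) = 0)
2*(-10) + g(o(-3)) = 2*(-10) + 0 = -20 + 0 = -20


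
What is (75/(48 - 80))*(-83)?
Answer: 6225/32 ≈ 194.53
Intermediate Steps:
(75/(48 - 80))*(-83) = (75/(-32))*(-83) = (75*(-1/32))*(-83) = -75/32*(-83) = 6225/32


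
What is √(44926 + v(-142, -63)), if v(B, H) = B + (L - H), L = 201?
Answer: 2*√11262 ≈ 212.25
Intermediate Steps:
v(B, H) = 201 + B - H (v(B, H) = B + (201 - H) = 201 + B - H)
√(44926 + v(-142, -63)) = √(44926 + (201 - 142 - 1*(-63))) = √(44926 + (201 - 142 + 63)) = √(44926 + 122) = √45048 = 2*√11262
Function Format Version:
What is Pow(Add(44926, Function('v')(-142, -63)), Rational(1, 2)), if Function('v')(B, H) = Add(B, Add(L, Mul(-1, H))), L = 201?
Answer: Mul(2, Pow(11262, Rational(1, 2))) ≈ 212.25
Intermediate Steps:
Function('v')(B, H) = Add(201, B, Mul(-1, H)) (Function('v')(B, H) = Add(B, Add(201, Mul(-1, H))) = Add(201, B, Mul(-1, H)))
Pow(Add(44926, Function('v')(-142, -63)), Rational(1, 2)) = Pow(Add(44926, Add(201, -142, Mul(-1, -63))), Rational(1, 2)) = Pow(Add(44926, Add(201, -142, 63)), Rational(1, 2)) = Pow(Add(44926, 122), Rational(1, 2)) = Pow(45048, Rational(1, 2)) = Mul(2, Pow(11262, Rational(1, 2)))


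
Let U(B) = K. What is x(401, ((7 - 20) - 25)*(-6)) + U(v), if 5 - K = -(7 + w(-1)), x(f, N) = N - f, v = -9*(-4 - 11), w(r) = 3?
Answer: -158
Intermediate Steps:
v = 135 (v = -9*(-15) = 135)
K = 15 (K = 5 - (-1)*(7 + 3) = 5 - (-1)*10 = 5 - 1*(-10) = 5 + 10 = 15)
U(B) = 15
x(401, ((7 - 20) - 25)*(-6)) + U(v) = (((7 - 20) - 25)*(-6) - 1*401) + 15 = ((-13 - 25)*(-6) - 401) + 15 = (-38*(-6) - 401) + 15 = (228 - 401) + 15 = -173 + 15 = -158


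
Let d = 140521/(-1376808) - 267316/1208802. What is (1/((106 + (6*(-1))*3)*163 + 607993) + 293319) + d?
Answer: 2411145090155929740649/8220223534626392 ≈ 2.9332e+5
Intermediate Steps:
d = -4269086295/13208637016 (d = 140521*(-1/1376808) - 267316*1/1208802 = -140521/1376808 - 19094/86343 = -4269086295/13208637016 ≈ -0.32320)
(1/((106 + (6*(-1))*3)*163 + 607993) + 293319) + d = (1/((106 + (6*(-1))*3)*163 + 607993) + 293319) - 4269086295/13208637016 = (1/((106 - 6*3)*163 + 607993) + 293319) - 4269086295/13208637016 = (1/((106 - 18)*163 + 607993) + 293319) - 4269086295/13208637016 = (1/(88*163 + 607993) + 293319) - 4269086295/13208637016 = (1/(14344 + 607993) + 293319) - 4269086295/13208637016 = (1/622337 + 293319) - 4269086295/13208637016 = 182543266504/622337 - 4269086295/13208637016 = 2411145090155929740649/8220223534626392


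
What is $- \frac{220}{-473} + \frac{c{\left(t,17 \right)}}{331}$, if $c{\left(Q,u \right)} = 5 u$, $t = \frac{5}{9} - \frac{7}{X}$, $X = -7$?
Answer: $\frac{10275}{14233} \approx 0.72191$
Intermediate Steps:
$t = \frac{14}{9}$ ($t = \frac{5}{9} - \frac{7}{-7} = 5 \cdot \frac{1}{9} - -1 = \frac{5}{9} + 1 = \frac{14}{9} \approx 1.5556$)
$- \frac{220}{-473} + \frac{c{\left(t,17 \right)}}{331} = - \frac{220}{-473} + \frac{5 \cdot 17}{331} = \left(-220\right) \left(- \frac{1}{473}\right) + 85 \cdot \frac{1}{331} = \frac{20}{43} + \frac{85}{331} = \frac{10275}{14233}$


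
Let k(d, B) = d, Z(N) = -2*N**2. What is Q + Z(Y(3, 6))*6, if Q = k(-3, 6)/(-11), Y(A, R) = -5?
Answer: -3297/11 ≈ -299.73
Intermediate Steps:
Q = 3/11 (Q = -3/(-11) = -3*(-1/11) = 3/11 ≈ 0.27273)
Q + Z(Y(3, 6))*6 = 3/11 - 2*(-5)**2*6 = 3/11 - 2*25*6 = 3/11 - 50*6 = 3/11 - 300 = -3297/11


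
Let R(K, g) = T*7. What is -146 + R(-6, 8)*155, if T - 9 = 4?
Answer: 13959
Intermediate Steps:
T = 13 (T = 9 + 4 = 13)
R(K, g) = 91 (R(K, g) = 13*7 = 91)
-146 + R(-6, 8)*155 = -146 + 91*155 = -146 + 14105 = 13959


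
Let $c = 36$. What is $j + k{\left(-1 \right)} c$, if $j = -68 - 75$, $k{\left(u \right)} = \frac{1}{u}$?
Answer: $-179$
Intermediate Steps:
$j = -143$ ($j = -68 - 75 = -143$)
$j + k{\left(-1 \right)} c = -143 + \frac{1}{-1} \cdot 36 = -143 - 36 = -179$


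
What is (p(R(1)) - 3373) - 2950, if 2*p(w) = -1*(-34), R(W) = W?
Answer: -6306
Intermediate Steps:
p(w) = 17 (p(w) = (-1*(-34))/2 = (½)*34 = 17)
(p(R(1)) - 3373) - 2950 = (17 - 3373) - 2950 = -3356 - 2950 = -6306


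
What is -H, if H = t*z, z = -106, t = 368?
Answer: 39008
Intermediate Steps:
H = -39008 (H = 368*(-106) = -39008)
-H = -1*(-39008) = 39008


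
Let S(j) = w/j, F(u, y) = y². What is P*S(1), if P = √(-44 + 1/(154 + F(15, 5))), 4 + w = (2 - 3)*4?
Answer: -120*I*√6265/179 ≈ -53.063*I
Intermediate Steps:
w = -8 (w = -4 + (2 - 3)*4 = -4 - 1*4 = -4 - 4 = -8)
P = 15*I*√6265/179 (P = √(-44 + 1/(154 + 5²)) = √(-44 + 1/(154 + 25)) = √(-44 + 1/179) = √(-7875/179) = 15*I*√6265/179 ≈ 6.6328*I)
S(j) = -8/j
P*S(1) = (15*I*√6265/179)*(-8/1) = (15*I*√6265/179)*(-8*1) = (15*I*√6265/179)*(-8) = -120*I*√6265/179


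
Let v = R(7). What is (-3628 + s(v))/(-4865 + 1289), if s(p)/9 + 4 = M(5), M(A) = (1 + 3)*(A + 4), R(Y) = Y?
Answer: 835/894 ≈ 0.93400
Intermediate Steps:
v = 7
M(A) = 16 + 4*A (M(A) = 4*(4 + A) = 16 + 4*A)
s(p) = 288 (s(p) = -36 + 9*(16 + 4*5) = -36 + 9*(16 + 20) = -36 + 9*36 = -36 + 324 = 288)
(-3628 + s(v))/(-4865 + 1289) = (-3628 + 288)/(-4865 + 1289) = -3340/(-3576) = -3340*(-1/3576) = 835/894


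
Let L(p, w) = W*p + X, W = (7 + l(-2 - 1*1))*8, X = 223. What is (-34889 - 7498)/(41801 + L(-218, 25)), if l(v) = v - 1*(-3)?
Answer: -42387/29816 ≈ -1.4216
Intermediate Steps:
l(v) = 3 + v (l(v) = v + 3 = 3 + v)
W = 56 (W = (7 + (3 + (-2 - 1*1)))*8 = (7 + (3 + (-2 - 1)))*8 = (7 + (3 - 3))*8 = (7 + 0)*8 = 7*8 = 56)
L(p, w) = 223 + 56*p (L(p, w) = 56*p + 223 = 223 + 56*p)
(-34889 - 7498)/(41801 + L(-218, 25)) = (-34889 - 7498)/(41801 + (223 + 56*(-218))) = -42387/(41801 + (223 - 12208)) = -42387/(41801 - 11985) = -42387/29816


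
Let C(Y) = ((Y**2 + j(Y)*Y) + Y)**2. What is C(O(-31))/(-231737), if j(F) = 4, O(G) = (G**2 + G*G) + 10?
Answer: -14004689536656/231737 ≈ -6.0434e+7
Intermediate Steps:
O(G) = 10 + 2*G**2 (O(G) = (G**2 + G**2) + 10 = 2*G**2 + 10 = 10 + 2*G**2)
C(Y) = (Y**2 + 5*Y)**2 (C(Y) = ((Y**2 + 4*Y) + Y)**2 = (Y**2 + 5*Y)**2)
C(O(-31))/(-231737) = ((10 + 2*(-31)**2)**2*(5 + (10 + 2*(-31)**2))**2)/(-231737) = ((10 + 2*961)**2*(5 + (10 + 2*961))**2)*(-1/231737) = ((10 + 1922)**2*(5 + (10 + 1922))**2)*(-1/231737) = (1932**2*(5 + 1932)**2)*(-1/231737) = (3732624*1937**2)*(-1/231737) = (3732624*3751969)*(-1/231737) = 14004689536656*(-1/231737) = -14004689536656/231737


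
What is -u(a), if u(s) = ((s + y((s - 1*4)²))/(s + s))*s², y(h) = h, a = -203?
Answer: 4328569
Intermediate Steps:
u(s) = s*(s + (-4 + s)²)/2 (u(s) = ((s + (s - 1*4)²)/(s + s))*s² = ((s + (s - 4)²)/((2*s)))*s² = ((s + (-4 + s)²)*(1/(2*s)))*s² = ((s + (-4 + s)²)/(2*s))*s² = s*(s + (-4 + s)²)/2)
-u(a) = -(-203)*(-203 + (-4 - 203)²)/2 = -(-203)*(-203 + (-207)²)/2 = -(-203)*(-203 + 42849)/2 = -(-203)*42646/2 = -1*(-4328569) = 4328569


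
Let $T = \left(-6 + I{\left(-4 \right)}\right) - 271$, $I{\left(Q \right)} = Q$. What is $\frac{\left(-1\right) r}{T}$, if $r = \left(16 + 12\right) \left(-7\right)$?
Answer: $- \frac{196}{281} \approx -0.69751$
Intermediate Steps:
$r = -196$ ($r = 28 \left(-7\right) = -196$)
$T = -281$ ($T = \left(-6 - 4\right) - 271 = -10 - 271 = -281$)
$\frac{\left(-1\right) r}{T} = \frac{\left(-1\right) \left(-196\right)}{-281} = 196 \left(- \frac{1}{281}\right) = - \frac{196}{281}$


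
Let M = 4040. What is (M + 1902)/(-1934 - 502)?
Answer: -2971/1218 ≈ -2.4392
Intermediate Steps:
(M + 1902)/(-1934 - 502) = (4040 + 1902)/(-1934 - 502) = 5942/(-2436) = 5942*(-1/2436) = -2971/1218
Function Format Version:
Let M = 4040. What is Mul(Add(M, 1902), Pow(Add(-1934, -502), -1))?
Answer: Rational(-2971, 1218) ≈ -2.4392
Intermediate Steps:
Mul(Add(M, 1902), Pow(Add(-1934, -502), -1)) = Mul(Add(4040, 1902), Pow(Add(-1934, -502), -1)) = Mul(5942, Pow(-2436, -1)) = Mul(5942, Rational(-1, 2436)) = Rational(-2971, 1218)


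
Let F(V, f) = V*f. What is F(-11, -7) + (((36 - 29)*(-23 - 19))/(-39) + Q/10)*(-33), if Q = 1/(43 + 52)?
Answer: -2121779/12350 ≈ -171.80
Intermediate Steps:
Q = 1/95 ≈ 0.010526
F(-11, -7) + (((36 - 29)*(-23 - 19))/(-39) + Q/10)*(-33) = -11*(-7) + (((36 - 29)*(-23 - 19))/(-39) + (1/95)/10)*(-33) = 77 + ((7*(-42))*(-1/39) + (1/95)*(⅒))*(-33) = 77 + (-294*(-1/39) + 1/950)*(-33) = 77 + (98/13 + 1/950)*(-33) = 77 + (93113/12350)*(-33) = 77 - 3072729/12350 = -2121779/12350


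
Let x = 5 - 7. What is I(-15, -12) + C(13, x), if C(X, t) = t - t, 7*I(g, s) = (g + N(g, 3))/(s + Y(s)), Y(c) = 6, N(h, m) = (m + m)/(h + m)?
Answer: 31/84 ≈ 0.36905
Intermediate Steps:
N(h, m) = 2*m/(h + m) (N(h, m) = (2*m)/(h + m) = 2*m/(h + m))
x = -2
I(g, s) = (g + 6/(3 + g))/(7*(6 + s)) (I(g, s) = ((g + 2*3/(g + 3))/(s + 6))/7 = ((g + 2*3/(3 + g))/(6 + s))/7 = ((g + 6/(3 + g))/(6 + s))/7 = (g + 6/(3 + g))/(7*(6 + s)))
C(X, t) = 0
I(-15, -12) + C(13, x) = (6 - 15*(3 - 15))/(7*(3 - 15)*(6 - 12)) + 0 = (1/7)*(6 - 15*(-12))/(-12*(-6)) + 0 = (1/7)*(-1/12)*(-1/6)*(6 + 180) + 0 = (1/7)*(-1/12)*(-1/6)*186 + 0 = 31/84 + 0 = 31/84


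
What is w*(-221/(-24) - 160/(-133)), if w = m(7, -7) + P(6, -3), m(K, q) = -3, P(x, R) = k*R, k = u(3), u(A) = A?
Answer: -33233/266 ≈ -124.94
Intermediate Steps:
k = 3
P(x, R) = 3*R
w = -12 (w = -3 + 3*(-3) = -3 - 9 = -12)
w*(-221/(-24) - 160/(-133)) = -12*(-221/(-24) - 160/(-133)) = -12*(-221*(-1/24) - 160*(-1/133)) = -12*(221/24 + 160/133) = -12*33233/3192 = -33233/266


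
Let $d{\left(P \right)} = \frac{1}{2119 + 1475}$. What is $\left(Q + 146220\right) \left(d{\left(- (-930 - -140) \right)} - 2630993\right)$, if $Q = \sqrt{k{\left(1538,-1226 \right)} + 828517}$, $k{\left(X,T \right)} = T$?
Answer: $- \frac{230437574055170}{599} - \frac{9455788841 \sqrt{827291}}{3594} \approx -3.871 \cdot 10^{11}$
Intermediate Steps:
$Q = \sqrt{827291}$ ($Q = \sqrt{-1226 + 828517} = \sqrt{827291} \approx 909.56$)
$d{\left(P \right)} = \frac{1}{3594}$
$\left(Q + 146220\right) \left(d{\left(- (-930 - -140) \right)} - 2630993\right) = \left(\sqrt{827291} + 146220\right) \left(\frac{1}{3594} - 2630993\right) = \left(146220 + \sqrt{827291}\right) \left(\frac{1}{3594} - 2630993\right) = \left(146220 + \sqrt{827291}\right) \left(- \frac{9455788841}{3594}\right) = - \frac{230437574055170}{599} - \frac{9455788841 \sqrt{827291}}{3594}$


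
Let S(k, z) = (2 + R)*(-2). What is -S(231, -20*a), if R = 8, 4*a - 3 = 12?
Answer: 20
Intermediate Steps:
a = 15/4 (a = 3/4 + (1/4)*12 = 3/4 + 3 = 15/4 ≈ 3.7500)
S(k, z) = -20 (S(k, z) = (2 + 8)*(-2) = 10*(-2) = -20)
-S(231, -20*a) = -1*(-20) = 20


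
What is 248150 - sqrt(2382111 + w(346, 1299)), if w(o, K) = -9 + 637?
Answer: 248150 - sqrt(2382739) ≈ 2.4661e+5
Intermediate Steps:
w(o, K) = 628
248150 - sqrt(2382111 + w(346, 1299)) = 248150 - sqrt(2382111 + 628) = 248150 - sqrt(2382739)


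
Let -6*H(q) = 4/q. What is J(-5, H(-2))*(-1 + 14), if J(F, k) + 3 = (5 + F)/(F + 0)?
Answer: -39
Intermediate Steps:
H(q) = -2/(3*q)
J(F, k) = -3 + (5 + F)/F (J(F, k) = -3 + (5 + F)/(F + 0) = -3 + (5 + F)/F)
J(-5, H(-2))*(-1 + 14) = (-2 + 5/(-5))*(-1 + 14) = (-2 + 5*(-1/5))*13 = (-2 - 1)*13 = -3*13 = -39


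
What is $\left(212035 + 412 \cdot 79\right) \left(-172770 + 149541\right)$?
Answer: $-5681418507$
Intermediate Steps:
$\left(212035 + 412 \cdot 79\right) \left(-172770 + 149541\right) = \left(212035 + 32548\right) \left(-23229\right) = 244583 \left(-23229\right) = -5681418507$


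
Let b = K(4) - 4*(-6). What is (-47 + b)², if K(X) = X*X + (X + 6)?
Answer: 9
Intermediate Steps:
K(X) = 6 + X + X² (K(X) = X² + (6 + X) = 6 + X + X²)
b = 50 (b = (6 + 4 + 4²) - 4*(-6) = (6 + 4 + 16) + 24 = 26 + 24 = 50)
(-47 + b)² = (-47 + 50)² = 3² = 9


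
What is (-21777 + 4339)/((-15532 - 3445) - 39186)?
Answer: 17438/58163 ≈ 0.29981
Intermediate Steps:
(-21777 + 4339)/((-15532 - 3445) - 39186) = -17438/(-18977 - 39186) = -17438/(-58163) = -17438*(-1/58163) = 17438/58163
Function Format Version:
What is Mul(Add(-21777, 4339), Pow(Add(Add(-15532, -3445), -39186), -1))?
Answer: Rational(17438, 58163) ≈ 0.29981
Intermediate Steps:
Mul(Add(-21777, 4339), Pow(Add(Add(-15532, -3445), -39186), -1)) = Mul(-17438, Pow(Add(-18977, -39186), -1)) = Mul(-17438, Pow(-58163, -1)) = Mul(-17438, Rational(-1, 58163)) = Rational(17438, 58163)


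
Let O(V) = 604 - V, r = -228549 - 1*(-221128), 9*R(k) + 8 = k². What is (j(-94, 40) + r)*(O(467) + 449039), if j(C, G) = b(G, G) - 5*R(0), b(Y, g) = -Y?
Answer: -30143752184/9 ≈ -3.3493e+9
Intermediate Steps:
R(k) = -8/9 + k²/9
j(C, G) = 40/9 - G (j(C, G) = -G - 5*(-8/9 + (⅑)*0²) = -G - 5*(-8/9 + (⅑)*0) = -G - 5*(-8/9 + 0) = -G - 5*(-8/9) = -G + 40/9 = 40/9 - G)
r = -7421 (r = -228549 + 221128 = -7421)
(j(-94, 40) + r)*(O(467) + 449039) = ((40/9 - 1*40) - 7421)*((604 - 1*467) + 449039) = ((40/9 - 40) - 7421)*((604 - 467) + 449039) = (-320/9 - 7421)*(137 + 449039) = -67109/9*449176 = -30143752184/9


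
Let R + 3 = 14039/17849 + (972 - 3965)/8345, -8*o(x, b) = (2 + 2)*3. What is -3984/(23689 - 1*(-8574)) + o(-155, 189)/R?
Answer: 3788013847063/8240321156914 ≈ 0.45969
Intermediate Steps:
o(x, b) = -3/2 (o(x, b) = -(2 + 2)*3/8 = -3/2)
R = -383116317/148949905 (R = -3 + (14039/17849 + (972 - 3965)/8345) = -3 + (14039*(1/17849) - 2993*1/8345) = -3 + (14039/17849 - 2993/8345) = -3 + 63733398/148949905 = -383116317/148949905 ≈ -2.5721)
-3984/(23689 - 1*(-8574)) + o(-155, 189)/R = -3984/(23689 - 1*(-8574)) - 3/(2*(-383116317/148949905)) = -3984/(23689 + 8574) - 3/2*(-148949905/383116317) = -3984/32263 + 148949905/255410878 = 3788013847063/8240321156914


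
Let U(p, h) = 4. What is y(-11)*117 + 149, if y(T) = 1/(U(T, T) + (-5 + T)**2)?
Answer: 2989/20 ≈ 149.45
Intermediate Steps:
y(T) = 1/(4 + (-5 + T)**2)
y(-11)*117 + 149 = 117/(4 + (-5 - 11)**2) + 149 = 117/(4 + (-16)**2) + 149 = 117/(4 + 256) + 149 = 117/260 + 149 = (1/260)*117 + 149 = 9/20 + 149 = 2989/20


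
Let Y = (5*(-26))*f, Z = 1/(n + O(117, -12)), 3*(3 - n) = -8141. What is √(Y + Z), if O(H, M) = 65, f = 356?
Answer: I*√3222894051965/8345 ≈ 215.13*I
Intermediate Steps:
n = 8150/3 (n = 3 - ⅓*(-8141) = 3 + 8141/3 = 8150/3 ≈ 2716.7)
Z = 3/8345 (Z = 1/(8150/3 + 65) = 1/(8345/3) = 3/8345 ≈ 0.00035950)
Y = -46280 (Y = (5*(-26))*356 = -130*356 = -46280)
√(Y + Z) = √(-46280 + 3/8345) = √(-386206597/8345) = I*√3222894051965/8345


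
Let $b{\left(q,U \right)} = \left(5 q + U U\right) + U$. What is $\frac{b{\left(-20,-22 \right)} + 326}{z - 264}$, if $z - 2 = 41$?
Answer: $- \frac{688}{221} \approx -3.1131$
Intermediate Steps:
$z = 43$ ($z = 2 + 41 = 43$)
$b{\left(q,U \right)} = U + U^{2} + 5 q$ ($b{\left(q,U \right)} = \left(5 q + U^{2}\right) + U = \left(U^{2} + 5 q\right) + U = U + U^{2} + 5 q$)
$\frac{b{\left(-20,-22 \right)} + 326}{z - 264} = \frac{\left(-22 + \left(-22\right)^{2} + 5 \left(-20\right)\right) + 326}{43 - 264} = \frac{\left(-22 + 484 - 100\right) + 326}{-221} = \left(362 + 326\right) \left(- \frac{1}{221}\right) = 688 \left(- \frac{1}{221}\right) = - \frac{688}{221}$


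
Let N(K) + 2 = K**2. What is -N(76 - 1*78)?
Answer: -2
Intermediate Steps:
N(K) = -2 + K**2
-N(76 - 1*78) = -(-2 + (76 - 1*78)**2) = -(-2 + (76 - 78)**2) = -(-2 + (-2)**2) = -(-2 + 4) = -1*2 = -2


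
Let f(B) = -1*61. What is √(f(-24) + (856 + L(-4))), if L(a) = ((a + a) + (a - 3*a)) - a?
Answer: √799 ≈ 28.267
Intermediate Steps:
f(B) = -61
L(a) = -a (L(a) = (2*a + (a - 3*a)) - a = (2*a - 2*a) - a = 0 - a = -a)
√(f(-24) + (856 + L(-4))) = √(-61 + (856 - 1*(-4))) = √(-61 + (856 + 4)) = √(-61 + 860) = √799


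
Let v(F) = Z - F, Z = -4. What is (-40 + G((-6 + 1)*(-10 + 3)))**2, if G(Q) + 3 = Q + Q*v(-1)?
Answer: 12769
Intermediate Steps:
v(F) = -4 - F
G(Q) = -3 - 2*Q (G(Q) = -3 + (Q + Q*(-4 - 1*(-1))) = -3 + (Q + Q*(-4 + 1)) = -3 + (Q + Q*(-3)) = -3 + (Q - 3*Q) = -3 - 2*Q)
(-40 + G((-6 + 1)*(-10 + 3)))**2 = (-40 + (-3 - 2*(-6 + 1)*(-10 + 3)))**2 = (-40 + (-3 - (-10)*(-7)))**2 = (-40 + (-3 - 2*35))**2 = (-40 + (-3 - 70))**2 = (-40 - 73)**2 = (-113)**2 = 12769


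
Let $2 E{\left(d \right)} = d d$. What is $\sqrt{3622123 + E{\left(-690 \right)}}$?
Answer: $323 \sqrt{37} \approx 1964.7$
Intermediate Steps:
$E{\left(d \right)} = \frac{d^{2}}{2}$ ($E{\left(d \right)} = \frac{d d}{2} = \frac{d^{2}}{2}$)
$\sqrt{3622123 + E{\left(-690 \right)}} = \sqrt{3622123 + \frac{\left(-690\right)^{2}}{2}} = \sqrt{3622123 + \frac{1}{2} \cdot 476100} = \sqrt{3622123 + 238050} = \sqrt{3860173} = 323 \sqrt{37}$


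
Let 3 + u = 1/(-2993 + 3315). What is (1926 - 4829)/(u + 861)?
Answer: -934766/276277 ≈ -3.3834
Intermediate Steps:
u = -965/322 (u = -3 + 1/(-2993 + 3315) = -3 + 1/322 = -965/322 ≈ -2.9969)
(1926 - 4829)/(u + 861) = (1926 - 4829)/(-965/322 + 861) = -2903/276277/322 = -2903*322/276277 = -934766/276277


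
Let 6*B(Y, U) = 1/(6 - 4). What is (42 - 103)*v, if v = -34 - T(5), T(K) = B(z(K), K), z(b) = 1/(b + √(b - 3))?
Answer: 24949/12 ≈ 2079.1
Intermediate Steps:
z(b) = 1/(b + √(-3 + b))
B(Y, U) = 1/12 (B(Y, U) = 1/(6*(6 - 4)) = (⅙)/2 = (⅙)*(½) = 1/12)
T(K) = 1/12
v = -409/12 (v = -34 - 1*1/12 = -34 - 1/12 = -409/12 ≈ -34.083)
(42 - 103)*v = (42 - 103)*(-409/12) = -61*(-409/12) = 24949/12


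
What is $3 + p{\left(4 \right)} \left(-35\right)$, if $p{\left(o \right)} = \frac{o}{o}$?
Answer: $-32$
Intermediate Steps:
$p{\left(o \right)} = 1$
$3 + p{\left(4 \right)} \left(-35\right) = 3 + 1 \left(-35\right) = 3 - 35 = -32$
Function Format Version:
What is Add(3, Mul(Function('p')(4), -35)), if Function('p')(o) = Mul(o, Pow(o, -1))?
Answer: -32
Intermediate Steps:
Function('p')(o) = 1
Add(3, Mul(Function('p')(4), -35)) = Add(3, Mul(1, -35)) = Add(3, -35) = -32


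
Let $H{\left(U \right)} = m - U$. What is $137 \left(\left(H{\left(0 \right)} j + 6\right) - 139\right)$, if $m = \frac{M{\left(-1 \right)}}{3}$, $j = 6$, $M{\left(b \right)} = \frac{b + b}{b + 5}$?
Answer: $-18358$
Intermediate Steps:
$M{\left(b \right)} = \frac{2 b}{5 + b}$
$m = - \frac{1}{6}$ ($m = \frac{2 \left(-1\right) \frac{1}{5 - 1}}{3} = 2 \left(-1\right) \frac{1}{4} \cdot \frac{1}{3} = \left(- \frac{1}{2}\right) \frac{1}{3} = - \frac{1}{6} \approx -0.16667$)
$H{\left(U \right)} = - \frac{1}{6} - U$
$137 \left(\left(H{\left(0 \right)} j + 6\right) - 139\right) = 137 \left(\left(\left(- \frac{1}{6} - 0\right) 6 + 6\right) - 139\right) = 137 \left(\left(\left(- \frac{1}{6} + 0\right) 6 + 6\right) - 139\right) = 137 \left(\left(\left(- \frac{1}{6}\right) 6 + 6\right) - 139\right) = 137 \left(\left(-1 + 6\right) - 139\right) = 137 \left(5 - 139\right) = 137 \left(-134\right) = -18358$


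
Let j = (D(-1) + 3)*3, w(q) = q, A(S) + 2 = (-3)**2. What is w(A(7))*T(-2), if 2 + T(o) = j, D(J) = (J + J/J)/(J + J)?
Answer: 49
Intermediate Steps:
A(S) = 7 (A(S) = -2 + (-3)**2 = -2 + 9 = 7)
D(J) = (1 + J)/(2*J) (D(J) = (J + 1)/((2*J)) = (1 + J)*(1/(2*J)) = (1 + J)/(2*J))
j = 9 (j = ((1/2)*(1 - 1)/(-1) + 3)*3 = ((1/2)*(-1)*0 + 3)*3 = (0 + 3)*3 = 3*3 = 9)
T(o) = 7 (T(o) = -2 + 9 = 7)
w(A(7))*T(-2) = 7*7 = 49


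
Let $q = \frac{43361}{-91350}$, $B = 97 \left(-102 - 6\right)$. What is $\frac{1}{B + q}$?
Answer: $- \frac{91350}{957025961} \approx -9.5452 \cdot 10^{-5}$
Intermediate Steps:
$B = -10476$ ($B = 97 \left(-108\right) = -10476$)
$q = - \frac{43361}{91350}$ ($q = 43361 \left(- \frac{1}{91350}\right) = - \frac{43361}{91350} \approx -0.47467$)
$\frac{1}{B + q} = \frac{1}{-10476 - \frac{43361}{91350}} = \frac{1}{- \frac{957025961}{91350}} = - \frac{91350}{957025961}$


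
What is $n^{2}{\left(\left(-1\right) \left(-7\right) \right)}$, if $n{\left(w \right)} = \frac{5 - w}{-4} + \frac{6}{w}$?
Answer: $\frac{361}{196} \approx 1.8418$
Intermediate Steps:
$n{\left(w \right)} = - \frac{5}{4} + \frac{6}{w} + \frac{w}{4}$ ($n{\left(w \right)} = \left(5 - w\right) \left(- \frac{1}{4}\right) + \frac{6}{w} = \left(- \frac{5}{4} + \frac{w}{4}\right) + \frac{6}{w} = - \frac{5}{4} + \frac{6}{w} + \frac{w}{4}$)
$n^{2}{\left(\left(-1\right) \left(-7\right) \right)} = \left(\frac{24 + \left(-1\right) \left(-7\right) \left(-5 - -7\right)}{4 \left(\left(-1\right) \left(-7\right)\right)}\right)^{2} = \left(\frac{24 + 7 \left(-5 + 7\right)}{4 \cdot 7}\right)^{2} = \left(\frac{1}{4} \cdot \frac{1}{7} \left(24 + 7 \cdot 2\right)\right)^{2} = \left(\frac{1}{4} \cdot \frac{1}{7} \left(24 + 14\right)\right)^{2} = \left(\frac{1}{4} \cdot \frac{1}{7} \cdot 38\right)^{2} = \left(\frac{19}{14}\right)^{2} = \frac{361}{196}$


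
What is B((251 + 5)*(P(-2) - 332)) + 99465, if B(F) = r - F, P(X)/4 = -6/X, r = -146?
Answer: 181239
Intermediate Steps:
P(X) = -24/X (P(X) = 4*(-6/X) = -24/X)
B(F) = -146 - F
B((251 + 5)*(P(-2) - 332)) + 99465 = (-146 - (251 + 5)*(-24/(-2) - 332)) + 99465 = (-146 - 256*(-24*(-½) - 332)) + 99465 = (-146 - 256*(12 - 332)) + 99465 = (-146 - 256*(-320)) + 99465 = (-146 - 1*(-81920)) + 99465 = (-146 + 81920) + 99465 = 81774 + 99465 = 181239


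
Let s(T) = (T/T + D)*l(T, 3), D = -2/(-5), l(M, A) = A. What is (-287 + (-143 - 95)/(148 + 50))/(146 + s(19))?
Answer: -142660/74349 ≈ -1.9188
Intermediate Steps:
D = 2/5 (D = -2*(-1/5) = 2/5 ≈ 0.40000)
s(T) = 21/5 (s(T) = (T/T + 2/5)*3 = (1 + 2/5)*3 = (7/5)*3 = 21/5)
(-287 + (-143 - 95)/(148 + 50))/(146 + s(19)) = (-287 + (-143 - 95)/(148 + 50))/(146 + 21/5) = (-287 - 238/198)/(751/5) = (-287 - 238*1/198)*(5/751) = (-287 - 119/99)*(5/751) = -28532/99*5/751 = -142660/74349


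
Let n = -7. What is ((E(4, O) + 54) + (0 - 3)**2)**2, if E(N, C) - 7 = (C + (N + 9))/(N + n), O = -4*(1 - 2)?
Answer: 37249/9 ≈ 4138.8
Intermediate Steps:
O = 4 (O = -4*(-1) = 4)
E(N, C) = 7 + (9 + C + N)/(-7 + N) (E(N, C) = 7 + (C + (N + 9))/(N - 7) = 7 + (C + (9 + N))/(-7 + N) = 7 + (9 + C + N)/(-7 + N))
((E(4, O) + 54) + (0 - 3)**2)**2 = (((-40 + 4 + 8*4)/(-7 + 4) + 54) + (0 - 3)**2)**2 = (((-40 + 4 + 32)/(-3) + 54) + (-3)**2)**2 = ((-1/3*(-4) + 54) + 9)**2 = ((4/3 + 54) + 9)**2 = (166/3 + 9)**2 = (193/3)**2 = 37249/9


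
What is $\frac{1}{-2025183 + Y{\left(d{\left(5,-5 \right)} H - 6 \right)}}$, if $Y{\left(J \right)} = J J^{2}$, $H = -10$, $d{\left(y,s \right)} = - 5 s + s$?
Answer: $- \frac{1}{10766999} \approx -9.2876 \cdot 10^{-8}$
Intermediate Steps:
$d{\left(y,s \right)} = - 4 s$
$Y{\left(J \right)} = J^{3}$
$\frac{1}{-2025183 + Y{\left(d{\left(5,-5 \right)} H - 6 \right)}} = \frac{1}{-2025183 + \left(\left(-4\right) \left(-5\right) \left(-10\right) - 6\right)^{3}} = \frac{1}{-2025183 + \left(20 \left(-10\right) - 6\right)^{3}} = \frac{1}{-2025183 + \left(-200 - 6\right)^{3}} = \frac{1}{-2025183 + \left(-206\right)^{3}} = \frac{1}{-2025183 - 8741816} = \frac{1}{-10766999} = - \frac{1}{10766999}$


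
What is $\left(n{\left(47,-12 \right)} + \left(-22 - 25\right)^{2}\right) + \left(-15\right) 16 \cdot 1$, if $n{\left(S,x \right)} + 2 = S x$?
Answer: $1403$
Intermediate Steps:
$n{\left(S,x \right)} = -2 + S x$
$\left(n{\left(47,-12 \right)} + \left(-22 - 25\right)^{2}\right) + \left(-15\right) 16 \cdot 1 = \left(\left(-2 + 47 \left(-12\right)\right) + \left(-22 - 25\right)^{2}\right) + \left(-15\right) 16 \cdot 1 = \left(\left(-2 - 564\right) + \left(-22 - 25\right)^{2}\right) - 240 = \left(-566 + \left(-47\right)^{2}\right) - 240 = \left(-566 + 2209\right) - 240 = 1643 - 240 = 1403$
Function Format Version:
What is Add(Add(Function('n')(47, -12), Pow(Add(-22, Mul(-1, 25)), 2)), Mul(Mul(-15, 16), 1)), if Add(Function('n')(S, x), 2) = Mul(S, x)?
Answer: 1403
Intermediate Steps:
Function('n')(S, x) = Add(-2, Mul(S, x))
Add(Add(Function('n')(47, -12), Pow(Add(-22, Mul(-1, 25)), 2)), Mul(Mul(-15, 16), 1)) = Add(Add(Add(-2, Mul(47, -12)), Pow(Add(-22, Mul(-1, 25)), 2)), Mul(Mul(-15, 16), 1)) = Add(Add(Add(-2, -564), Pow(Add(-22, -25), 2)), Mul(-240, 1)) = Add(Add(-566, Pow(-47, 2)), -240) = Add(Add(-566, 2209), -240) = Add(1643, -240) = 1403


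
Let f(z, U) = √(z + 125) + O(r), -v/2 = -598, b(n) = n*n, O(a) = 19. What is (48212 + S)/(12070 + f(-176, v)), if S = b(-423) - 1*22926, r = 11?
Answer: 2468755135/146143972 - 204215*I*√51/146143972 ≈ 16.893 - 0.0099791*I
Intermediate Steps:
b(n) = n²
S = 156003 (S = (-423)² - 1*22926 = 178929 - 22926 = 156003)
v = 1196 (v = -2*(-598) = 1196)
f(z, U) = 19 + √(125 + z) (f(z, U) = √(z + 125) + 19 = √(125 + z) + 19 = 19 + √(125 + z))
(48212 + S)/(12070 + f(-176, v)) = (48212 + 156003)/(12070 + (19 + √(125 - 176))) = 204215/(12070 + (19 + √(-51))) = 204215/(12070 + (19 + I*√51)) = 204215/(12089 + I*√51)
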